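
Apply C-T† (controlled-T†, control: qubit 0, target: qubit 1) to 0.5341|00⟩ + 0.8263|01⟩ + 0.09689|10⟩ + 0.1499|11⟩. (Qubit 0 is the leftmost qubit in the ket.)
0.5341|00⟩ + 0.8263|01⟩ + 0.09689|10⟩ + (0.106 - 0.106i)|11⟩

C-T† leaves the control-|0⟩ kets |00⟩, |01⟩ unchanged and applies T† to qubit 1 on the control-|1⟩ pair (|10⟩, |11⟩).
T† = [[1, 0], [0, (1/√2 - (1/√2)i)]].
With a = amp(|10⟩) = 0.09689 and b = amp(|11⟩) = 0.1499:
new amp(|10⟩) = (1)·a = 0.09689
new amp(|11⟩) = (1/√2 - (1/√2)i)·b = (0.106 - 0.106i)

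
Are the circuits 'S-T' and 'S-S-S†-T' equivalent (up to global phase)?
Yes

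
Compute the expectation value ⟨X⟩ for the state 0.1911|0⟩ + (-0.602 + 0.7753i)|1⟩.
-0.2301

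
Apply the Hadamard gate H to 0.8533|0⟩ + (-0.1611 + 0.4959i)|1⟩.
(0.4895 + 0.3507i)|0⟩ + (0.7173 - 0.3507i)|1⟩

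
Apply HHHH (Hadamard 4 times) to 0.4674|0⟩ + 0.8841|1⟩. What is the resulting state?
0.4674|0⟩ + 0.8841|1⟩

H² = I, so an even number of Hadamards cancels: H^4 = I and the state is unchanged.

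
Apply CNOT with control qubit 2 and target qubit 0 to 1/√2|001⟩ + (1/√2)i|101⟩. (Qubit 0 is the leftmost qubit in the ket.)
(1/√2)i|001⟩ + 1/√2|101⟩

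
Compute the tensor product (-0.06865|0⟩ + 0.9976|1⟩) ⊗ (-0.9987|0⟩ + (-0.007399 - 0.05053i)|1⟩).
0.06856|00⟩ + (0.0005079 + 0.003469i)|01⟩ - 0.9963|10⟩ + (-0.007381 - 0.05041i)|11⟩

amp(|b₁b₂…⟩) = product of the factor amplitudes for bits b₁, b₂, …; only kets whose every factor amplitude is nonzero survive.
|00⟩: (-0.06865)(-0.9987) = 0.06856
|01⟩: (-0.06865)(-0.007399 - 0.05053i) = (0.0005079 + 0.003469i)
|10⟩: (0.9976)(-0.9987) = -0.9963
|11⟩: (0.9976)(-0.007399 - 0.05053i) = (-0.007381 - 0.05041i)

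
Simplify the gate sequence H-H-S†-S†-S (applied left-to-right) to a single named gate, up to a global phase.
S†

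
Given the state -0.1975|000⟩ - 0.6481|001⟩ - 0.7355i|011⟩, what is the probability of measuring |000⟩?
0.03901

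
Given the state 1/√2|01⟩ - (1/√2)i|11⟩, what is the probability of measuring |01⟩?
1/2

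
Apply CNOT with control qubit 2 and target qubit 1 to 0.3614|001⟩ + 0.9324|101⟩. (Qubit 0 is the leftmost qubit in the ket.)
0.3614|011⟩ + 0.9324|111⟩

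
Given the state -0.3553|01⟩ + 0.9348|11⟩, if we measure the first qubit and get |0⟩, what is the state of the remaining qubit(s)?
-|1⟩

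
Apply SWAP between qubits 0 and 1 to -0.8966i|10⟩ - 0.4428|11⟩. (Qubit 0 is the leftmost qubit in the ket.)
-0.8966i|01⟩ - 0.4428|11⟩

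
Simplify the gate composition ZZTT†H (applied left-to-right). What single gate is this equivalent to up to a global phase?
H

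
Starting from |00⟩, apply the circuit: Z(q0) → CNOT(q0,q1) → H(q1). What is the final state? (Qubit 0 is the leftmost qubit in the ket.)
1/√2|00⟩ + 1/√2|01⟩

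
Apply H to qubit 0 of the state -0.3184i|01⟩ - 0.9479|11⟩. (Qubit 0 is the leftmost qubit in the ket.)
(-0.6703 - 0.2251i)|01⟩ + (0.6703 - 0.2251i)|11⟩

H on qubit 0 mixes each pair of kets that differ only in qubit 0: amplitudes (a, b) of (|…0…⟩, |…1…⟩) become ((a + b)/√2, (a − b)/√2). Kets absent from the input have amplitude 0.
(|01⟩, |11⟩): (a, b) = (-0.3184i, -0.9479) → ((-0.6703 - 0.2251i), (0.6703 - 0.2251i))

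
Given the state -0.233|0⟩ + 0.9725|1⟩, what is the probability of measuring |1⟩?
0.9458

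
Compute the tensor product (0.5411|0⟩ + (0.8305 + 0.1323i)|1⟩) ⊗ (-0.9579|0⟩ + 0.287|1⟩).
-0.5183|00⟩ + 0.1553|01⟩ + (-0.7955 - 0.1267i)|10⟩ + (0.2384 + 0.03797i)|11⟩

amp(|b₁b₂…⟩) = product of the factor amplitudes for bits b₁, b₂, …; only kets whose every factor amplitude is nonzero survive.
|00⟩: (0.5411)(-0.9579) = -0.5183
|01⟩: (0.5411)(0.287) = 0.1553
|10⟩: (0.8305 + 0.1323i)(-0.9579) = (-0.7955 - 0.1267i)
|11⟩: (0.8305 + 0.1323i)(0.287) = (0.2384 + 0.03797i)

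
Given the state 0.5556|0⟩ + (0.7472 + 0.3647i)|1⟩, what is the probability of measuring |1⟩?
0.6913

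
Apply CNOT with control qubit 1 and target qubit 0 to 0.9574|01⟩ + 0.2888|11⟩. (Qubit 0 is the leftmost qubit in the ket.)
0.2888|01⟩ + 0.9574|11⟩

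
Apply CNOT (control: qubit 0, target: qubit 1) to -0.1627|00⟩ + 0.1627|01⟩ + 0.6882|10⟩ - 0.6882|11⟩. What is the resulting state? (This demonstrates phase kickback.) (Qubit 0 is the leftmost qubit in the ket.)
-0.1627|00⟩ + 0.1627|01⟩ - 0.6882|10⟩ + 0.6882|11⟩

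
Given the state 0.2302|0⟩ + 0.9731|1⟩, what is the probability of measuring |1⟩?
0.9469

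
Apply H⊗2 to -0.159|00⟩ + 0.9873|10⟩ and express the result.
0.4142|00⟩ + 0.4142|01⟩ - 0.5732|10⟩ - 0.5732|11⟩

H⊗2 gives amp(|y⟩) = (1/2) Σ_x (−1)^(x·y) amp(|x⟩), where x·y is the number of positions in which both x and y have a 1.
|00⟩: (-0.159 + 0.9873)/2 = 0.4142
|01⟩: (-0.159 + 0.9873)/2 = 0.4142
|10⟩: (-0.159 - 0.9873)/2 = -0.5732
|11⟩: (-0.159 - 0.9873)/2 = -0.5732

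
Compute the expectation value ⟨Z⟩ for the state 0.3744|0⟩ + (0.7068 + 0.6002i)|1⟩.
-0.7196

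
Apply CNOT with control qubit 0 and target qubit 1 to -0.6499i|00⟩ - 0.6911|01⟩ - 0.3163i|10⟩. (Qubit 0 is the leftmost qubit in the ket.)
-0.6499i|00⟩ - 0.6911|01⟩ - 0.3163i|11⟩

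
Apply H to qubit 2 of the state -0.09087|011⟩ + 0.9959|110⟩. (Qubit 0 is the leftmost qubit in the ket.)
-0.06425|010⟩ + 0.06425|011⟩ + 0.7042|110⟩ + 0.7042|111⟩

H on qubit 2 mixes each pair of kets that differ only in qubit 2: amplitudes (a, b) of (|…0…⟩, |…1…⟩) become ((a + b)/√2, (a − b)/√2). Kets absent from the input have amplitude 0.
(|010⟩, |011⟩): (a, b) = (0, -0.09087) → (-0.06425, 0.06425)
(|110⟩, |111⟩): (a, b) = (0.9959, 0) → (0.7042, 0.7042)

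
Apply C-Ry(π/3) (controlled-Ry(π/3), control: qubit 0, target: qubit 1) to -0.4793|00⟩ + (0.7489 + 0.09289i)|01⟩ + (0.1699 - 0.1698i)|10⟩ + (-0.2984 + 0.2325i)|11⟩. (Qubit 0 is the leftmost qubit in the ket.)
-0.4793|00⟩ + (0.7489 + 0.09289i)|01⟩ + (0.2963 - 0.2633i)|10⟩ + (-0.1735 + 0.1165i)|11⟩

C-Ry(π/3) leaves the control-|0⟩ kets |00⟩, |01⟩ unchanged and applies Ry(π/3) to qubit 1 on the control-|1⟩ pair (|10⟩, |11⟩).
Ry(π/3) = [[cos(θ/2), −sin(θ/2)], [sin(θ/2), cos(θ/2)]]; θ = π/3, cos(θ/2) ≈ 0.866025, sin(θ/2) ≈ 0.5.
With a = amp(|10⟩) = (0.1699 - 0.1698i) and b = amp(|11⟩) = (-0.2984 + 0.2325i):
new amp(|10⟩) = (0.866025)·a + (-0.5)·b = (0.2963 - 0.2633i)
new amp(|11⟩) = (0.5)·a + (0.866025)·b = (-0.1735 + 0.1165i)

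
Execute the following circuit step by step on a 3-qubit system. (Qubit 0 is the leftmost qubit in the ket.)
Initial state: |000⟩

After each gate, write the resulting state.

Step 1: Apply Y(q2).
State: i|001⟩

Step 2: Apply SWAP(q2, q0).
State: i|100⟩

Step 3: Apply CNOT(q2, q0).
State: i|100⟩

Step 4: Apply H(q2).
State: (1/√2)i|100⟩ + (1/√2)i|101⟩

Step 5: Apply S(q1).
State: (1/√2)i|100⟩ + (1/√2)i|101⟩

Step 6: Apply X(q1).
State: (1/√2)i|110⟩ + (1/√2)i|111⟩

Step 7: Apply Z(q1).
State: -(1/√2)i|110⟩ - (1/√2)i|111⟩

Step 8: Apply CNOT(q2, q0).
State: -(1/√2)i|011⟩ - (1/√2)i|110⟩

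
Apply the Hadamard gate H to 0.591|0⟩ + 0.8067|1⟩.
0.9883|0⟩ - 0.1525|1⟩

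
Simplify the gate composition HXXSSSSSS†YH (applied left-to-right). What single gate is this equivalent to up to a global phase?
Y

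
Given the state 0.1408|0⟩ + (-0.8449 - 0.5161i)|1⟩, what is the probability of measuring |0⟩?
0.01982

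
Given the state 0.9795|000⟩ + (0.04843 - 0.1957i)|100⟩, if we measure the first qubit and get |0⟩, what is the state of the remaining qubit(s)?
|00⟩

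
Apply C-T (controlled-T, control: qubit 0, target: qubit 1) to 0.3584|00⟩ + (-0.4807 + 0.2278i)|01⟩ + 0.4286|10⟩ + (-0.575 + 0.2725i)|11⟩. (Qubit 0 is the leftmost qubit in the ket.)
0.3584|00⟩ + (-0.4807 + 0.2278i)|01⟩ + 0.4286|10⟩ + (-0.5993 - 0.2139i)|11⟩

C-T leaves the control-|0⟩ kets |00⟩, |01⟩ unchanged and applies T to qubit 1 on the control-|1⟩ pair (|10⟩, |11⟩).
T = [[1, 0], [0, (1/√2 + (1/√2)i)]].
With a = amp(|10⟩) = 0.4286 and b = amp(|11⟩) = (-0.575 + 0.2725i):
new amp(|10⟩) = (1)·a = 0.4286
new amp(|11⟩) = (1/√2 + (1/√2)i)·b = (-0.5993 - 0.2139i)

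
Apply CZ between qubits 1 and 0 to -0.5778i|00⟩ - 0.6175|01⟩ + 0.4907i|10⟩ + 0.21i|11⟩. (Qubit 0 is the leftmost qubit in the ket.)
-0.5778i|00⟩ - 0.6175|01⟩ + 0.4907i|10⟩ - 0.21i|11⟩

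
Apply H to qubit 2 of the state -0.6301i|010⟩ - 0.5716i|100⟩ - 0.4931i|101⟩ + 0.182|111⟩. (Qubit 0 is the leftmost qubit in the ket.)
-0.4455i|010⟩ - 0.4455i|011⟩ - 0.7529i|100⟩ - 0.05551i|101⟩ + 0.1287|110⟩ - 0.1287|111⟩

H on qubit 2 mixes each pair of kets that differ only in qubit 2: amplitudes (a, b) of (|…0…⟩, |…1…⟩) become ((a + b)/√2, (a − b)/√2). Kets absent from the input have amplitude 0.
(|010⟩, |011⟩): (a, b) = (-0.6301i, 0) → (-0.4455i, -0.4455i)
(|100⟩, |101⟩): (a, b) = (-0.5716i, -0.4931i) → (-0.7529i, -0.05551i)
(|110⟩, |111⟩): (a, b) = (0, 0.182) → (0.1287, -0.1287)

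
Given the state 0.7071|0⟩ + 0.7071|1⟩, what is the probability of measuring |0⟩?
0.5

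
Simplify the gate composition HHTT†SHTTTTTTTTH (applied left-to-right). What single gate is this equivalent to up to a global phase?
S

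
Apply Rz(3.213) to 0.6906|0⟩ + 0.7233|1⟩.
(-0.02465 - 0.6902i)|0⟩ + (-0.02582 + 0.7228i)|1⟩

Rz(3.213) = [[e^(−iθ/2), 0], [0, e^(iθ/2)]] with e^(±iθ/2) = cos(θ/2) ± i·sin(θ/2); θ = 3.213, cos(θ/2) ≈ -0.0356961, sin(θ/2) ≈ 0.999363.
With a = amp(|0⟩) = 0.6906 and b = amp(|1⟩) = 0.7233:
new amp(|0⟩) = (-0.0356961 - 0.999363i)·a = (-0.02465 - 0.6902i)
new amp(|1⟩) = (-0.0356961 + 0.999363i)·b = (-0.02582 + 0.7228i)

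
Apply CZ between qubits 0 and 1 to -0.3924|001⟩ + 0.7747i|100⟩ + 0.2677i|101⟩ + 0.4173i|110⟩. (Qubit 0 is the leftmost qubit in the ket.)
-0.3924|001⟩ + 0.7747i|100⟩ + 0.2677i|101⟩ - 0.4173i|110⟩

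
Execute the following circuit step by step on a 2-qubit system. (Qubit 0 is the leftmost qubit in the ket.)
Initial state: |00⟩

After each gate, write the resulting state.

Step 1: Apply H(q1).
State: 1/√2|00⟩ + 1/√2|01⟩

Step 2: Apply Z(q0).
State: 1/√2|00⟩ + 1/√2|01⟩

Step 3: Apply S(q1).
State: 1/√2|00⟩ + (1/√2)i|01⟩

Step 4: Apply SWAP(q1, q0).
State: 1/√2|00⟩ + (1/√2)i|10⟩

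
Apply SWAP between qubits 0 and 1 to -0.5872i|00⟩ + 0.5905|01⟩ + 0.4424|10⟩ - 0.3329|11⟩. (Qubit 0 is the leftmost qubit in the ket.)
-0.5872i|00⟩ + 0.4424|01⟩ + 0.5905|10⟩ - 0.3329|11⟩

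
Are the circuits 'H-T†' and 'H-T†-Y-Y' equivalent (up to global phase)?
Yes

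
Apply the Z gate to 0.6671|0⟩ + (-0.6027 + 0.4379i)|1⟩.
0.6671|0⟩ + (0.6027 - 0.4379i)|1⟩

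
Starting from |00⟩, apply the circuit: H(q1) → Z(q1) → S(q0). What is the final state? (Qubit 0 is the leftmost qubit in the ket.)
1/√2|00⟩ - 1/√2|01⟩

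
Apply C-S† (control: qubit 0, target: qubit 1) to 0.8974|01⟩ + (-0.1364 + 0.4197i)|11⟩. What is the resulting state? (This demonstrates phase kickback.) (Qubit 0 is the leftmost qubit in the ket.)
0.8974|01⟩ + (0.4197 + 0.1364i)|11⟩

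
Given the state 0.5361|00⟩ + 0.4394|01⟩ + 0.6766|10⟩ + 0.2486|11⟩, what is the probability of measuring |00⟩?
0.2874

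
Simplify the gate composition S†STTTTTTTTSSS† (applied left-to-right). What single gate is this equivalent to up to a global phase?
S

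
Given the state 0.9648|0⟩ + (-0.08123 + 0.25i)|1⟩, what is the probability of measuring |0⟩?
0.9308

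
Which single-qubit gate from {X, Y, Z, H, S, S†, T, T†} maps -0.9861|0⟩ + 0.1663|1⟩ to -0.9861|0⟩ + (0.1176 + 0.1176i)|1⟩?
T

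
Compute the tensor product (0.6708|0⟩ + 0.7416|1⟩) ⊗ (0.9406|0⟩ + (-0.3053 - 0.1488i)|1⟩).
0.631|00⟩ + (-0.2048 - 0.09982i)|01⟩ + 0.6975|10⟩ + (-0.2264 - 0.1104i)|11⟩

amp(|b₁b₂…⟩) = product of the factor amplitudes for bits b₁, b₂, …; only kets whose every factor amplitude is nonzero survive.
|00⟩: (0.6708)(0.9406) = 0.631
|01⟩: (0.6708)(-0.3053 - 0.1488i) = (-0.2048 - 0.09982i)
|10⟩: (0.7416)(0.9406) = 0.6975
|11⟩: (0.7416)(-0.3053 - 0.1488i) = (-0.2264 - 0.1104i)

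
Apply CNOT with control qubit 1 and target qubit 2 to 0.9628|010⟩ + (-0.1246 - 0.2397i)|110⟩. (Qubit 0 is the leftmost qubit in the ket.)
0.9628|011⟩ + (-0.1246 - 0.2397i)|111⟩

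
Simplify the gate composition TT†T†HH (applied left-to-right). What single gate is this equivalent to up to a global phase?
T†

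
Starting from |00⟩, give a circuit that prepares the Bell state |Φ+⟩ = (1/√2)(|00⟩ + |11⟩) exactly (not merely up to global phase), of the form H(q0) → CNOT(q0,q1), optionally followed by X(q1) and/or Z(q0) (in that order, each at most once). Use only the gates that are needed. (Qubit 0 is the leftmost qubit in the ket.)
H(q0) → CNOT(q0,q1)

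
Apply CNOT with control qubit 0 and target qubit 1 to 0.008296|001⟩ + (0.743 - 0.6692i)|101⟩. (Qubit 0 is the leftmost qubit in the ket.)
0.008296|001⟩ + (0.743 - 0.6692i)|111⟩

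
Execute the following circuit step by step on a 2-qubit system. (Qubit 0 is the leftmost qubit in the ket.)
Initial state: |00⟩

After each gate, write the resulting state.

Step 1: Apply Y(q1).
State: i|01⟩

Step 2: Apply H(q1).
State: (1/√2)i|00⟩ - (1/√2)i|01⟩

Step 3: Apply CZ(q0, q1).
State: (1/√2)i|00⟩ - (1/√2)i|01⟩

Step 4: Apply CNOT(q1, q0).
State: (1/√2)i|00⟩ - (1/√2)i|11⟩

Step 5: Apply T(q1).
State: (1/√2)i|00⟩ + (1/2 - (1/2)i)|11⟩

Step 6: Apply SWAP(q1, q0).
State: (1/√2)i|00⟩ + (1/2 - (1/2)i)|11⟩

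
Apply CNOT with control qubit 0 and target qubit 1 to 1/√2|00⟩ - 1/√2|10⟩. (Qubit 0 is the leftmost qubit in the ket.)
1/√2|00⟩ - 1/√2|11⟩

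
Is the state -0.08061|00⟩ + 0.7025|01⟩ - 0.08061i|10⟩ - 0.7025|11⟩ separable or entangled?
Entangled

Writing the state as a|00⟩ + b|01⟩ + c|10⟩ + d|11⟩, it is a product state iff ad − bc = 0.
Here (a, b, c, d) = (-0.08061, 0.7025, -0.08061i, -0.7025): ad − bc = (-0.08061)(-0.7025) − (0.7025)(-0.08061i) = (0.05663 + 0.05663i) ≠ 0, so the state is entangled.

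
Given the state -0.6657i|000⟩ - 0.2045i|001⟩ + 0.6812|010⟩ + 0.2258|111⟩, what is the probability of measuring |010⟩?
0.464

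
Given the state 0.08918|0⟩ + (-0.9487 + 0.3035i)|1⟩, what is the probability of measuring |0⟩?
0.007953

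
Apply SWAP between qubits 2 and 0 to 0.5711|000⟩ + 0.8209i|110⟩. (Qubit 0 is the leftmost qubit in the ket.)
0.5711|000⟩ + 0.8209i|011⟩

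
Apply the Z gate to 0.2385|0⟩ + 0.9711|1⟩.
0.2385|0⟩ - 0.9711|1⟩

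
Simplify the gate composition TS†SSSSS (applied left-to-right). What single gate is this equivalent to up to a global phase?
T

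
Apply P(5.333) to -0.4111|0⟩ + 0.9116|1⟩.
-0.4111|0⟩ + (0.5301 - 0.7416i)|1⟩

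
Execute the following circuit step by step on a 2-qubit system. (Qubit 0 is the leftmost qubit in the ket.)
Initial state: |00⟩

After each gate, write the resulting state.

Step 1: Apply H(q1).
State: 1/√2|00⟩ + 1/√2|01⟩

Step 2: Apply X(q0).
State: 1/√2|10⟩ + 1/√2|11⟩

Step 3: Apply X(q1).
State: 1/√2|10⟩ + 1/√2|11⟩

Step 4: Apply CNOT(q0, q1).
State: 1/√2|10⟩ + 1/√2|11⟩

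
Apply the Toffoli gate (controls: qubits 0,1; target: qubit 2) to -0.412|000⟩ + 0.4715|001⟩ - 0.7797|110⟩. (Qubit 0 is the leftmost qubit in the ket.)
-0.412|000⟩ + 0.4715|001⟩ - 0.7797|111⟩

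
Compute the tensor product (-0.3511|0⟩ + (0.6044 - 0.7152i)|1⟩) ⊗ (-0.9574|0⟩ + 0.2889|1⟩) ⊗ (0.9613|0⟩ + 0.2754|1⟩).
0.3231|000⟩ + 0.09257|001⟩ - 0.09751|010⟩ - 0.02793|011⟩ + (-0.5563 + 0.6582i)|100⟩ + (-0.1594 + 0.1886i)|101⟩ + (0.1679 - 0.1986i)|110⟩ + (0.04809 - 0.0569i)|111⟩

amp(|b₁b₂…⟩) = product of the factor amplitudes for bits b₁, b₂, …; only kets whose every factor amplitude is nonzero survive.
|000⟩: (-0.3511)(-0.9574)(0.9613) = 0.3231
|001⟩: (-0.3511)(-0.9574)(0.2754) = 0.09257
|010⟩: (-0.3511)(0.2889)(0.9613) = -0.09751
|011⟩: (-0.3511)(0.2889)(0.2754) = -0.02793
|100⟩: (0.6044 - 0.7152i)(-0.9574)(0.9613) = (-0.5563 + 0.6582i)
|101⟩: (0.6044 - 0.7152i)(-0.9574)(0.2754) = (-0.1594 + 0.1886i)
|110⟩: (0.6044 - 0.7152i)(0.2889)(0.9613) = (0.1679 - 0.1986i)
|111⟩: (0.6044 - 0.7152i)(0.2889)(0.2754) = (0.04809 - 0.0569i)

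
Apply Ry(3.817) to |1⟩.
-0.9435|0⟩ - 0.3313|1⟩

Ry(3.817) = [[cos(θ/2), −sin(θ/2)], [sin(θ/2), cos(θ/2)]]; θ = 3.817, cos(θ/2) ≈ -0.331321, sin(θ/2) ≈ 0.943518.
With a = amp(|0⟩) = 0 and b = amp(|1⟩) = 1:
new amp(|0⟩) = (-0.331321)·a + (-0.943518)·b = -0.9435
new amp(|1⟩) = (0.943518)·a + (-0.331321)·b = -0.3313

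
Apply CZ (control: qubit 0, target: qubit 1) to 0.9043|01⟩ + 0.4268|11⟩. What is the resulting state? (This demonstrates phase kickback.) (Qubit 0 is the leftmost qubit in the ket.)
0.9043|01⟩ - 0.4268|11⟩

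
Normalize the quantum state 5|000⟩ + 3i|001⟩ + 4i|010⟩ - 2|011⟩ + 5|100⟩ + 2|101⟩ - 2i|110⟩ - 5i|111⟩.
0.4725|000⟩ + 0.2835i|001⟩ + (1/√7)i|010⟩ - 0.189|011⟩ + 0.4725|100⟩ + 0.189|101⟩ - 0.189i|110⟩ - 0.4725i|111⟩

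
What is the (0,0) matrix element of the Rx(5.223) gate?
-0.8628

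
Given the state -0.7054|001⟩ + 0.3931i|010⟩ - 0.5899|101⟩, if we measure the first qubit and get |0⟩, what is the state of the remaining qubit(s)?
-0.8735|01⟩ + 0.4868i|10⟩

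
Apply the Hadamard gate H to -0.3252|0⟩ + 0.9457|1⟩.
0.4388|0⟩ - 0.8987|1⟩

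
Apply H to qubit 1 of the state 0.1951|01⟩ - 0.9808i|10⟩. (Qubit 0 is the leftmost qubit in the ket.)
0.138|00⟩ - 0.138|01⟩ - 0.6935i|10⟩ - 0.6935i|11⟩

H on qubit 1 mixes each pair of kets that differ only in qubit 1: amplitudes (a, b) of (|…0…⟩, |…1…⟩) become ((a + b)/√2, (a − b)/√2). Kets absent from the input have amplitude 0.
(|00⟩, |01⟩): (a, b) = (0, 0.1951) → (0.138, -0.138)
(|10⟩, |11⟩): (a, b) = (-0.9808i, 0) → (-0.6935i, -0.6935i)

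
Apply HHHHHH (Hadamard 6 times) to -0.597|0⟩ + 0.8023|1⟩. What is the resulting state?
-0.597|0⟩ + 0.8023|1⟩

H² = I, so an even number of Hadamards cancels: H^6 = I and the state is unchanged.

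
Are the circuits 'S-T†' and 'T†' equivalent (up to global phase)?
No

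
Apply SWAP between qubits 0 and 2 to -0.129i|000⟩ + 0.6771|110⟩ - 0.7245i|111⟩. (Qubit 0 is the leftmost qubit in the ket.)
-0.129i|000⟩ + 0.6771|011⟩ - 0.7245i|111⟩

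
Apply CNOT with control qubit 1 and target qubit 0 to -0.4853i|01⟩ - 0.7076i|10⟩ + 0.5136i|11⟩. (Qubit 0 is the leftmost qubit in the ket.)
0.5136i|01⟩ - 0.7076i|10⟩ - 0.4853i|11⟩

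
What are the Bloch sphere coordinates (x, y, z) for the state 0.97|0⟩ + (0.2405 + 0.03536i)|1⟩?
(0.4666, 0.0686, 0.8818)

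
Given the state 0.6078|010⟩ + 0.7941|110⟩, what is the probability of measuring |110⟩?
0.6306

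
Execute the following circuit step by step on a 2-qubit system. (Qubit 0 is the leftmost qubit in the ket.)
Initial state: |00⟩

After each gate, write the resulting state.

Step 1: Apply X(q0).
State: |10⟩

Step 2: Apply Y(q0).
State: -i|00⟩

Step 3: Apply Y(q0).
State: |10⟩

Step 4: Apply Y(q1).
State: i|11⟩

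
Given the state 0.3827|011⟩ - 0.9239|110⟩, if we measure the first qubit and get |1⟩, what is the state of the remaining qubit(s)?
-|10⟩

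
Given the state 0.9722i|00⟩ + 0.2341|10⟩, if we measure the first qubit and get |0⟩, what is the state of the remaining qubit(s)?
i|0⟩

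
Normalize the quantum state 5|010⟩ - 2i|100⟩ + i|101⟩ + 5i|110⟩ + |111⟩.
0.6682|010⟩ - 0.2673i|100⟩ + 0.1336i|101⟩ + 0.6682i|110⟩ + 0.1336|111⟩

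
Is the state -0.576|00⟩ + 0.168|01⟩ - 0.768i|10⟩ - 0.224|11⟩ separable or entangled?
Entangled

Writing the state as a|00⟩ + b|01⟩ + c|10⟩ + d|11⟩, it is a product state iff ad − bc = 0.
Here (a, b, c, d) = (-0.576, 0.168, -0.768i, -0.224): ad − bc = (-0.576)(-0.224) − (0.168)(-0.768i) = (0.129 + 0.129i) ≠ 0, so the state is entangled.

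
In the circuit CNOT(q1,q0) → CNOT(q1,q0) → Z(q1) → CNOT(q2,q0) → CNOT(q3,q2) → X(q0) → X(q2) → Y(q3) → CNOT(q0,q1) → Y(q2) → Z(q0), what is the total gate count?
11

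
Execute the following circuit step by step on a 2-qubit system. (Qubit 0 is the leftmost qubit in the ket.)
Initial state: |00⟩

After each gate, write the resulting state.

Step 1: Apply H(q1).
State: 1/√2|00⟩ + 1/√2|01⟩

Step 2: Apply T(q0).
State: 1/√2|00⟩ + 1/√2|01⟩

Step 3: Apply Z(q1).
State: 1/√2|00⟩ - 1/√2|01⟩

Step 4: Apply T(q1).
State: 1/√2|00⟩ + (-1/2 - (1/2)i)|01⟩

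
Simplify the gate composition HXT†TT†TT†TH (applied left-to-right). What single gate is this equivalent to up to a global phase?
Z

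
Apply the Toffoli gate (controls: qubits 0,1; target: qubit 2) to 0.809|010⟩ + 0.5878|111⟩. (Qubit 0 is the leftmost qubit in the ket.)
0.809|010⟩ + 0.5878|110⟩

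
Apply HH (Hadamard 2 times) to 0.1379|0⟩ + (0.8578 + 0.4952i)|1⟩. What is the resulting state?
0.1379|0⟩ + (0.8578 + 0.4952i)|1⟩

H² = I, so an even number of Hadamards cancels: H^2 = I and the state is unchanged.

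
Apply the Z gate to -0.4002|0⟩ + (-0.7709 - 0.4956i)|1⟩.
-0.4002|0⟩ + (0.7709 + 0.4956i)|1⟩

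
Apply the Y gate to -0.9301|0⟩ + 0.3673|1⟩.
-0.3673i|0⟩ - 0.9301i|1⟩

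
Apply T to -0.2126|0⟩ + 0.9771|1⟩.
-0.2126|0⟩ + (0.6909 + 0.6909i)|1⟩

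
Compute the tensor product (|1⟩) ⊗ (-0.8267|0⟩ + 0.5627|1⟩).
-0.8267|10⟩ + 0.5627|11⟩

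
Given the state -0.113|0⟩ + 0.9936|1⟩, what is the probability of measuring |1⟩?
0.9872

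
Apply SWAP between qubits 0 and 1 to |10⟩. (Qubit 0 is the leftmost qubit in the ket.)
|01⟩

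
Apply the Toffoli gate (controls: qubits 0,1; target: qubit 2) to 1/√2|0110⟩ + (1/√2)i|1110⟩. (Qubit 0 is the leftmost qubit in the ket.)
1/√2|0110⟩ + (1/√2)i|1100⟩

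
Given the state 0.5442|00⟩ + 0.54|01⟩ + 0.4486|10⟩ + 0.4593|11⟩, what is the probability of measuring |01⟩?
0.2916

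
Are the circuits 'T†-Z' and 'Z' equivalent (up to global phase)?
No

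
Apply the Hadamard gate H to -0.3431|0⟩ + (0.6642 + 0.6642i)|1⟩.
(0.2271 + 0.4697i)|0⟩ + (-0.7123 - 0.4697i)|1⟩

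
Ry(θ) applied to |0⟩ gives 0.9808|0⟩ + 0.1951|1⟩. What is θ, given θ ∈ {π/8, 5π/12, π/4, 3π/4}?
π/8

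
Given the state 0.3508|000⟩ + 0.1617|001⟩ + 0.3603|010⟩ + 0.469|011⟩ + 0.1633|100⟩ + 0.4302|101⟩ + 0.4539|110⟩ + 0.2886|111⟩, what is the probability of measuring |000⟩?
0.1231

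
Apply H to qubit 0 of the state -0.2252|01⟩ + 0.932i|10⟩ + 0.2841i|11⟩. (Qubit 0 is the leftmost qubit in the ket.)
0.659i|00⟩ + (-0.1592 + 0.2009i)|01⟩ - 0.659i|10⟩ + (-0.1592 - 0.2009i)|11⟩

H on qubit 0 mixes each pair of kets that differ only in qubit 0: amplitudes (a, b) of (|…0…⟩, |…1…⟩) become ((a + b)/√2, (a − b)/√2). Kets absent from the input have amplitude 0.
(|00⟩, |10⟩): (a, b) = (0, 0.932i) → (0.659i, -0.659i)
(|01⟩, |11⟩): (a, b) = (-0.2252, 0.2841i) → ((-0.1592 + 0.2009i), (-0.1592 - 0.2009i))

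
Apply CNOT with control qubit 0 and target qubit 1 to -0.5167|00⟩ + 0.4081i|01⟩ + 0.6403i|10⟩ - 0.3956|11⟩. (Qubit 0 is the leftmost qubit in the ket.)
-0.5167|00⟩ + 0.4081i|01⟩ - 0.3956|10⟩ + 0.6403i|11⟩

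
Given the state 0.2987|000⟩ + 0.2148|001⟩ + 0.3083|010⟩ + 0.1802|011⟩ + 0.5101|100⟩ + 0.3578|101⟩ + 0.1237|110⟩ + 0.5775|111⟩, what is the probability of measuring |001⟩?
0.04614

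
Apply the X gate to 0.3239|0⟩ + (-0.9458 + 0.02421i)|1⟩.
(-0.9458 + 0.02421i)|0⟩ + 0.3239|1⟩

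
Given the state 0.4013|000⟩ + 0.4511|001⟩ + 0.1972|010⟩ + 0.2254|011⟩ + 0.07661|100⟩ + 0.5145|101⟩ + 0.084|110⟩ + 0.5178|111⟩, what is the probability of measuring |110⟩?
0.007056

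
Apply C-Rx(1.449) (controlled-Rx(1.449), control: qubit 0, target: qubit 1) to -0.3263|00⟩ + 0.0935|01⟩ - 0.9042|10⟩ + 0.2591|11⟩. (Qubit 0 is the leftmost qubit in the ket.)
-0.3263|00⟩ + 0.0935|01⟩ + (-0.6771 - 0.1717i)|10⟩ + (0.194 + 0.5993i)|11⟩

C-Rx(1.449) leaves the control-|0⟩ kets |00⟩, |01⟩ unchanged and applies Rx(1.449) to qubit 1 on the control-|1⟩ pair (|10⟩, |11⟩).
Rx(1.449) = [[cos(θ/2), −i·sin(θ/2)], [−i·sin(θ/2), cos(θ/2)]]; θ = 1.449, cos(θ/2) ≈ 0.748831, sin(θ/2) ≈ 0.662761.
With a = amp(|10⟩) = -0.9042 and b = amp(|11⟩) = 0.2591:
new amp(|10⟩) = (0.748831)·a + (-0.662761i)·b = (-0.6771 - 0.1717i)
new amp(|11⟩) = (-0.662761i)·a + (0.748831)·b = (0.194 + 0.5993i)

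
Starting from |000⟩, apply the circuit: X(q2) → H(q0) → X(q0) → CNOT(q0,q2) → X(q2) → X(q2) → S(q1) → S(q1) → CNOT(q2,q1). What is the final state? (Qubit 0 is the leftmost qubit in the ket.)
1/√2|011⟩ + 1/√2|100⟩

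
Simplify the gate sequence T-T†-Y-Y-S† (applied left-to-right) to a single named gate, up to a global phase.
S†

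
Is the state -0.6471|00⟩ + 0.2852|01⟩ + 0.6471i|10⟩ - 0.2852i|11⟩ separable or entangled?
Separable

Writing the state as a|00⟩ + b|01⟩ + c|10⟩ + d|11⟩, it is a product state iff ad − bc = 0.
Here (a, b, c, d) = (-0.6471, 0.2852, 0.6471i, -0.2852i): ad − bc = (-0.6471)(-0.2852i) − (0.2852)(0.6471i) = 0, so the state is separable.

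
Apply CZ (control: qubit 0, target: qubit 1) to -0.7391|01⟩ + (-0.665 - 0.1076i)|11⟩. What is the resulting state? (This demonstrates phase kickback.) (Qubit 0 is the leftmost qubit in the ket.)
-0.7391|01⟩ + (0.665 + 0.1076i)|11⟩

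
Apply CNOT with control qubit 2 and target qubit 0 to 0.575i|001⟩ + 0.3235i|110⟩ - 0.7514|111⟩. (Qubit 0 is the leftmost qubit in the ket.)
-0.7514|011⟩ + 0.575i|101⟩ + 0.3235i|110⟩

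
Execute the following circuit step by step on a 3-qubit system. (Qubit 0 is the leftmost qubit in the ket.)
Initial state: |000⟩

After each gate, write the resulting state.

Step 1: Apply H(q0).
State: 1/√2|000⟩ + 1/√2|100⟩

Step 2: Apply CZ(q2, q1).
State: 1/√2|000⟩ + 1/√2|100⟩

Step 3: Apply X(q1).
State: 1/√2|010⟩ + 1/√2|110⟩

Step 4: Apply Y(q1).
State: -(1/√2)i|000⟩ - (1/√2)i|100⟩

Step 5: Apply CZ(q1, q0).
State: -(1/√2)i|000⟩ - (1/√2)i|100⟩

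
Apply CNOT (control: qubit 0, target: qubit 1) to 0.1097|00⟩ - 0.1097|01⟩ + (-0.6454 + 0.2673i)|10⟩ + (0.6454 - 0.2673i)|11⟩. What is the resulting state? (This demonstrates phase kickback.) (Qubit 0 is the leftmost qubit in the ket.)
0.1097|00⟩ - 0.1097|01⟩ + (0.6454 - 0.2673i)|10⟩ + (-0.6454 + 0.2673i)|11⟩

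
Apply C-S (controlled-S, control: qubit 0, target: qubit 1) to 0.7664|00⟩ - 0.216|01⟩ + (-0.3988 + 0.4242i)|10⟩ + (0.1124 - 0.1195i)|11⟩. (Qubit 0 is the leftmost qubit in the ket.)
0.7664|00⟩ - 0.216|01⟩ + (-0.3988 + 0.4242i)|10⟩ + (0.1195 + 0.1124i)|11⟩

C-S leaves the control-|0⟩ kets |00⟩, |01⟩ unchanged and applies S to qubit 1 on the control-|1⟩ pair (|10⟩, |11⟩).
S = [[1, 0], [0, i]].
With a = amp(|10⟩) = (-0.3988 + 0.4242i) and b = amp(|11⟩) = (0.1124 - 0.1195i):
new amp(|10⟩) = (1)·a = (-0.3988 + 0.4242i)
new amp(|11⟩) = (i)·b = (0.1195 + 0.1124i)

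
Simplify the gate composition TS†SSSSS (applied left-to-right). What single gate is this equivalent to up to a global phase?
T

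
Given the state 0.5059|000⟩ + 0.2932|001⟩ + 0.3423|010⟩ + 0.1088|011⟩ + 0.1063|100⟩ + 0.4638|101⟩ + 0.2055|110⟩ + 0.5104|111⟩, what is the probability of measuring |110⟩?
0.04223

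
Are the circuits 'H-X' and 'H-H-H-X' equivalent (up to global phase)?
Yes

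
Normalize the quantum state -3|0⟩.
-|0⟩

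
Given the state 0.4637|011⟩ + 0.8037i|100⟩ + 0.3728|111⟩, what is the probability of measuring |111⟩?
0.139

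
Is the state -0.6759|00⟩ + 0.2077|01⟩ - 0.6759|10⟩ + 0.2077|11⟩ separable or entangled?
Separable

Writing the state as a|00⟩ + b|01⟩ + c|10⟩ + d|11⟩, it is a product state iff ad − bc = 0.
Here (a, b, c, d) = (-0.6759, 0.2077, -0.6759, 0.2077): ad − bc = (-0.6759)(0.2077) − (0.2077)(-0.6759) = 0, so the state is separable.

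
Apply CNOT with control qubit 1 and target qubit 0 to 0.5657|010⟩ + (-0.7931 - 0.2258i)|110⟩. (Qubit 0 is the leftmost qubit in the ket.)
(-0.7931 - 0.2258i)|010⟩ + 0.5657|110⟩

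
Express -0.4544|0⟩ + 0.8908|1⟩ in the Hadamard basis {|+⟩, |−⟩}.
0.3086|+⟩ - 0.9512|−⟩

With |ψ⟩ = α|0⟩ + β|1⟩, the Hadamard-basis coefficients are ⟨+|ψ⟩ = (α + β)/√2 and ⟨−|ψ⟩ = (α − β)/√2.
Here α = -0.4544, β = 0.8908: (α + β)/√2 = 0.3086, (α − β)/√2 = -0.9512.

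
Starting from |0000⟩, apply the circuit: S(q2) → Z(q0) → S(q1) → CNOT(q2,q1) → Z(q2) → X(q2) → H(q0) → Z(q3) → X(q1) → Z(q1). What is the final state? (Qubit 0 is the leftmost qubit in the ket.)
-1/√2|0110⟩ - 1/√2|1110⟩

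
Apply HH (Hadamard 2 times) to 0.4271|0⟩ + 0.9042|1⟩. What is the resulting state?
0.4271|0⟩ + 0.9042|1⟩

H² = I, so an even number of Hadamards cancels: H^2 = I and the state is unchanged.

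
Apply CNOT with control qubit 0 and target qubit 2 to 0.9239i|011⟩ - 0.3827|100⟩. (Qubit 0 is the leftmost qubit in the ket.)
0.9239i|011⟩ - 0.3827|101⟩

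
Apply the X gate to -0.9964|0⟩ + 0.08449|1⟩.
0.08449|0⟩ - 0.9964|1⟩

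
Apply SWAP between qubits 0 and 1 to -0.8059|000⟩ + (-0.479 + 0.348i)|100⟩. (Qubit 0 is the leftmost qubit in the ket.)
-0.8059|000⟩ + (-0.479 + 0.348i)|010⟩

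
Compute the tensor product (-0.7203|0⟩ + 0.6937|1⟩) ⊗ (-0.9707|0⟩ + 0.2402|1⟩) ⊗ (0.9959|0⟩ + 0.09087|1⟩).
0.6963|000⟩ + 0.06354|001⟩ - 0.1723|010⟩ - 0.01572|011⟩ - 0.6706|100⟩ - 0.06119|101⟩ + 0.1659|110⟩ + 0.01514|111⟩

amp(|b₁b₂…⟩) = product of the factor amplitudes for bits b₁, b₂, …; only kets whose every factor amplitude is nonzero survive.
|000⟩: (-0.7203)(-0.9707)(0.9959) = 0.6963
|001⟩: (-0.7203)(-0.9707)(0.09087) = 0.06354
|010⟩: (-0.7203)(0.2402)(0.9959) = -0.1723
|011⟩: (-0.7203)(0.2402)(0.09087) = -0.01572
|100⟩: (0.6937)(-0.9707)(0.9959) = -0.6706
|101⟩: (0.6937)(-0.9707)(0.09087) = -0.06119
|110⟩: (0.6937)(0.2402)(0.9959) = 0.1659
|111⟩: (0.6937)(0.2402)(0.09087) = 0.01514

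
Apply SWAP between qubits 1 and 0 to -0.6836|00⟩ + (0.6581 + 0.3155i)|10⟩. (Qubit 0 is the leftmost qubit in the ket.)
-0.6836|00⟩ + (0.6581 + 0.3155i)|01⟩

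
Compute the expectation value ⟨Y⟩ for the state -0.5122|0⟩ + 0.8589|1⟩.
0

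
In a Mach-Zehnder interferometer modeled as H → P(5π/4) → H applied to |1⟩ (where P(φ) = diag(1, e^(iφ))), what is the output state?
(0.8536 + (1/√8)i)|0⟩ + (0.1464 - (1/√8)i)|1⟩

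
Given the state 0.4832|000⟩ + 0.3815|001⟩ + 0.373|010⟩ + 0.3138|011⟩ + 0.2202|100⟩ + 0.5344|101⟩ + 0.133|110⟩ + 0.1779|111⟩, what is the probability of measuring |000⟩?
0.2335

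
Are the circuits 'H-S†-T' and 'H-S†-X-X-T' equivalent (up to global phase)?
Yes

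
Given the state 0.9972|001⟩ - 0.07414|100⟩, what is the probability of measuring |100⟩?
0.005497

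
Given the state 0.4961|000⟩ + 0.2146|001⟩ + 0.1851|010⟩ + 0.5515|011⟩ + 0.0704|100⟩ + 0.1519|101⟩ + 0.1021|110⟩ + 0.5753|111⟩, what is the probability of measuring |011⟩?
0.3042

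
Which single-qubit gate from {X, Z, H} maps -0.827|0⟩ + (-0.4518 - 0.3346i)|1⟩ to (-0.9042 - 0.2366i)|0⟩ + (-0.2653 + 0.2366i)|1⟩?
H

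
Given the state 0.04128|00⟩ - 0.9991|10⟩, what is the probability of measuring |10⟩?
0.9982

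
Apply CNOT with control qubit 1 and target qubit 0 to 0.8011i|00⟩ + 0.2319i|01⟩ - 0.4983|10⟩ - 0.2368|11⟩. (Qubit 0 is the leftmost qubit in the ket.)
0.8011i|00⟩ - 0.2368|01⟩ - 0.4983|10⟩ + 0.2319i|11⟩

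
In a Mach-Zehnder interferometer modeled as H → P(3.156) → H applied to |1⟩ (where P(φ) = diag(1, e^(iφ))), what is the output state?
(0.9999 + 0.007203i)|0⟩ + (0.00005189 - 0.007203i)|1⟩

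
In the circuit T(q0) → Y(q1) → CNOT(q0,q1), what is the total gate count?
3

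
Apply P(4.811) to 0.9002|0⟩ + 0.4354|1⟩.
0.9002|0⟩ + (0.04287 - 0.4333i)|1⟩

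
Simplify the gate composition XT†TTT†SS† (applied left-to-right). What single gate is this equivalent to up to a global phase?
X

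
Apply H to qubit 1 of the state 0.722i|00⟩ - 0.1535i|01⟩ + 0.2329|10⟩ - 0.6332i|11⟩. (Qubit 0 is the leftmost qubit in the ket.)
0.402i|00⟩ + 0.6191i|01⟩ + (0.1647 - 0.4477i)|10⟩ + (0.1647 + 0.4477i)|11⟩

H on qubit 1 mixes each pair of kets that differ only in qubit 1: amplitudes (a, b) of (|…0…⟩, |…1…⟩) become ((a + b)/√2, (a − b)/√2). Kets absent from the input have amplitude 0.
(|00⟩, |01⟩): (a, b) = (0.722i, -0.1535i) → (0.402i, 0.6191i)
(|10⟩, |11⟩): (a, b) = (0.2329, -0.6332i) → ((0.1647 - 0.4477i), (0.1647 + 0.4477i))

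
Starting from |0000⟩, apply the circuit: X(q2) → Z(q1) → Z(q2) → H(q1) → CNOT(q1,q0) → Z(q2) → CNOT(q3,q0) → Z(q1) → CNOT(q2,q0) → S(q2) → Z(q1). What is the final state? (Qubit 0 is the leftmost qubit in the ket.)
(1/√2)i|0110⟩ + (1/√2)i|1010⟩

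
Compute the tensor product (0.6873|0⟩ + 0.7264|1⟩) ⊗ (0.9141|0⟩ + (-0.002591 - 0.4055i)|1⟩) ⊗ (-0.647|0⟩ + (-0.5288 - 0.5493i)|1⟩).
-0.4065|000⟩ + (-0.3322 - 0.3451i)|001⟩ + (0.001152 + 0.1803i)|010⟩ + (-0.1521 + 0.1484i)|011⟩ - 0.4296|100⟩ + (-0.3511 - 0.3647i)|101⟩ + (0.001218 + 0.1906i)|110⟩ + (-0.1608 + 0.1568i)|111⟩

amp(|b₁b₂…⟩) = product of the factor amplitudes for bits b₁, b₂, …; only kets whose every factor amplitude is nonzero survive.
|000⟩: (0.6873)(0.9141)(-0.647) = -0.4065
|001⟩: (0.6873)(0.9141)(-0.5288 - 0.5493i) = (-0.3322 - 0.3451i)
|010⟩: (0.6873)(-0.002591 - 0.4055i)(-0.647) = (0.001152 + 0.1803i)
|011⟩: (0.6873)(-0.002591 - 0.4055i)(-0.5288 - 0.5493i) = (-0.1521 + 0.1484i)
|100⟩: (0.7264)(0.9141)(-0.647) = -0.4296
|101⟩: (0.7264)(0.9141)(-0.5288 - 0.5493i) = (-0.3511 - 0.3647i)
|110⟩: (0.7264)(-0.002591 - 0.4055i)(-0.647) = (0.001218 + 0.1906i)
|111⟩: (0.7264)(-0.002591 - 0.4055i)(-0.5288 - 0.5493i) = (-0.1608 + 0.1568i)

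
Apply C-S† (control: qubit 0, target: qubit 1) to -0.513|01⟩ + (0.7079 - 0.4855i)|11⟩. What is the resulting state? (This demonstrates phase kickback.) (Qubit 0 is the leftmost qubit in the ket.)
-0.513|01⟩ + (-0.4855 - 0.7079i)|11⟩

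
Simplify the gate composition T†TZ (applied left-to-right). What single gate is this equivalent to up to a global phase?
Z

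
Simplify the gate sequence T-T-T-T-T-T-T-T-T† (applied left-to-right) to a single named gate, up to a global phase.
T†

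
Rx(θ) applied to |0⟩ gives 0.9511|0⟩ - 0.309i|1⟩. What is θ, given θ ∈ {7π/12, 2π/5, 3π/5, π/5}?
π/5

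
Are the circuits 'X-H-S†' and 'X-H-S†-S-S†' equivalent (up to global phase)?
Yes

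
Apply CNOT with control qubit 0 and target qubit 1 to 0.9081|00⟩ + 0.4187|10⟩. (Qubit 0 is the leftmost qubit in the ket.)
0.9081|00⟩ + 0.4187|11⟩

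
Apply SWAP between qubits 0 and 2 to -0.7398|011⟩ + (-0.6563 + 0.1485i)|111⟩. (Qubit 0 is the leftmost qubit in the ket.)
-0.7398|110⟩ + (-0.6563 + 0.1485i)|111⟩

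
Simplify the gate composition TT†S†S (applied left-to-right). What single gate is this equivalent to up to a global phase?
I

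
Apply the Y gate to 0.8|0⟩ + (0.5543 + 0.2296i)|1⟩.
(0.2296 - 0.5543i)|0⟩ + 0.8i|1⟩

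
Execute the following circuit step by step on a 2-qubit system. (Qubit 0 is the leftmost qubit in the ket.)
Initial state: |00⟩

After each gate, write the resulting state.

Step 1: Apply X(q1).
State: |01⟩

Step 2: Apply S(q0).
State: |01⟩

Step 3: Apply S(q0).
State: |01⟩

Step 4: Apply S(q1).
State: i|01⟩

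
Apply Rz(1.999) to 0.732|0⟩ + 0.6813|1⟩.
(0.3958 - 0.6158i)|0⟩ + (0.3684 + 0.5731i)|1⟩

Rz(1.999) = [[e^(−iθ/2), 0], [0, e^(iθ/2)]] with e^(±iθ/2) = cos(θ/2) ± i·sin(θ/2); θ = 1.999, cos(θ/2) ≈ 0.540723, sin(θ/2) ≈ 0.841201.
With a = amp(|0⟩) = 0.732 and b = amp(|1⟩) = 0.6813:
new amp(|0⟩) = (0.540723 - 0.841201i)·a = (0.3958 - 0.6158i)
new amp(|1⟩) = (0.540723 + 0.841201i)·b = (0.3684 + 0.5731i)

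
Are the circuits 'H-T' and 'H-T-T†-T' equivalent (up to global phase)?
Yes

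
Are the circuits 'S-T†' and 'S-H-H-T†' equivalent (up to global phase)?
Yes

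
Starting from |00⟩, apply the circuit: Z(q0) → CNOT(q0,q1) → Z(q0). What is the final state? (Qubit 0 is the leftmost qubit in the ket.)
|00⟩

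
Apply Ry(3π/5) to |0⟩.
0.5878|0⟩ + 0.809|1⟩

Ry(3π/5) = [[cos(θ/2), −sin(θ/2)], [sin(θ/2), cos(θ/2)]]; θ = 3π/5, cos(θ/2) ≈ 0.587785, sin(θ/2) ≈ 0.809017.
With a = amp(|0⟩) = 1 and b = amp(|1⟩) = 0:
new amp(|0⟩) = (0.587785)·a + (-0.809017)·b = 0.5878
new amp(|1⟩) = (0.809017)·a + (0.587785)·b = 0.809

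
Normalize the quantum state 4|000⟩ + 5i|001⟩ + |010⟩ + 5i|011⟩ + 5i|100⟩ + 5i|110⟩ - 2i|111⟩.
0.3636|000⟩ + 0.4545i|001⟩ + 0.09091|010⟩ + 0.4545i|011⟩ + 0.4545i|100⟩ + 0.4545i|110⟩ - 0.1818i|111⟩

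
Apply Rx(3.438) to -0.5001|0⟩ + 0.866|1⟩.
(0.07385 - 0.8565i)|0⟩ + (-0.1279 + 0.4946i)|1⟩

Rx(3.438) = [[cos(θ/2), −i·sin(θ/2)], [−i·sin(θ/2), cos(θ/2)]]; θ = 3.438, cos(θ/2) ≈ -0.147662, sin(θ/2) ≈ 0.989038.
With a = amp(|0⟩) = -0.5001 and b = amp(|1⟩) = 0.866:
new amp(|0⟩) = (-0.147662)·a + (-0.989038i)·b = (0.07385 - 0.8565i)
new amp(|1⟩) = (-0.989038i)·a + (-0.147662)·b = (-0.1279 + 0.4946i)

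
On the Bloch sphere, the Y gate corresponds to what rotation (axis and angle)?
Rotation by π around the y-axis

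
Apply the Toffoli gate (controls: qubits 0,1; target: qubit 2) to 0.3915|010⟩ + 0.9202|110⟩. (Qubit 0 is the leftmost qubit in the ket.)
0.3915|010⟩ + 0.9202|111⟩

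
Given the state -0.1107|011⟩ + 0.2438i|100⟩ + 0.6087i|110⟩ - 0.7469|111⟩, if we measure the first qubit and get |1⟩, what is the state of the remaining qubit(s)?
0.2453i|00⟩ + 0.6124i|10⟩ - 0.7515|11⟩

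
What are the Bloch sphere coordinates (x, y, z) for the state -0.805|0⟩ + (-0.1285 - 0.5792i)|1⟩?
(0.2069, 0.9325, 0.296)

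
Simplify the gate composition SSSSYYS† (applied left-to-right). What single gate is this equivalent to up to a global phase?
S†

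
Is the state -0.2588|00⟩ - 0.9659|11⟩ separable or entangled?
Entangled

Writing the state as a|00⟩ + b|01⟩ + c|10⟩ + d|11⟩, it is a product state iff ad − bc = 0.
Here (a, b, c, d) = (-0.2588, 0, 0, -0.9659): ad − bc = (-0.2588)(-0.9659) − (0)(0) = 0.25 ≠ 0, so the state is entangled.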